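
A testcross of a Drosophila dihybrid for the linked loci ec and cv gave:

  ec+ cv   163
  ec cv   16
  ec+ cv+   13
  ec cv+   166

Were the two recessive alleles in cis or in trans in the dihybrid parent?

The two most frequent classes are ec+ cv (163) and ec cv+ (166); these are the parental (non-recombinant) types.
So the F1 carried ec+ cv on one chromosome and ec cv+ on the other — the recessive alleles are on opposite chromosomes (trans / repulsion).

trans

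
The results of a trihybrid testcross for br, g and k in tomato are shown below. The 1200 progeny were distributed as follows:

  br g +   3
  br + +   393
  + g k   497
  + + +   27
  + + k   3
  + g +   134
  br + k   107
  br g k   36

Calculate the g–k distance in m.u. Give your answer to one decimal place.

20.6 m.u.

The two most frequent reciprocal classes, br + + and + g k, are the parental types, so the F1 was br + + / + g k.
The two rarest classes, br g + and + + k, are the double crossovers. Comparing them with the parentals, only the g allele has switched, so g is the middle locus and the order is br – g – k.
Crossovers in the g–k interval produce the single-crossover classes br + k and + g + (107 + 134 = 241) plus the double crossovers (6).
RF(g–k) = (241 + 6) / 1200 = 247/1200 = 0.2058 → 20.6 m.u.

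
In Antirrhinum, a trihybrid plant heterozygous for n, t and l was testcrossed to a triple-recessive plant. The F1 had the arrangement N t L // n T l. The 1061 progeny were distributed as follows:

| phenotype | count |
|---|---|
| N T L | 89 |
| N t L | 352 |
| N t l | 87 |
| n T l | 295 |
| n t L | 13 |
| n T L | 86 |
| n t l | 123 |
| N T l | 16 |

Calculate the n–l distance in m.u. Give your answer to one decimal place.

The two rarest classes, n t L and N T l, are the double crossovers. Comparing them with the parentals, only the n allele has switched, so n is the middle locus and the order is l – n – t.
Crossovers in the l–n interval produce the single-crossover classes N t l and n T L (87 + 86 = 173) plus the double crossovers (29).
RF(l–n) = (173 + 29) / 1061 = 202/1061 = 0.1904 → 19.0 m.u.

19.0 m.u.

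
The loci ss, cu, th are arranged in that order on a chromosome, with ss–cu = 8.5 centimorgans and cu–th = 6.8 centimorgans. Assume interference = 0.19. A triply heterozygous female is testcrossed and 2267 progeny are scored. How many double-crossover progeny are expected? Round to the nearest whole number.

11

Map distances give recombination frequencies of 0.085 and 0.068 for the two intervals.
With interference 0.19 (so coincidence = 0.81), expected double-crossover frequency = 0.085 × 0.068 × 0.81 = 0.00468.
Expected number = 0.00468 × 2267 = 10.61 ≈ 11.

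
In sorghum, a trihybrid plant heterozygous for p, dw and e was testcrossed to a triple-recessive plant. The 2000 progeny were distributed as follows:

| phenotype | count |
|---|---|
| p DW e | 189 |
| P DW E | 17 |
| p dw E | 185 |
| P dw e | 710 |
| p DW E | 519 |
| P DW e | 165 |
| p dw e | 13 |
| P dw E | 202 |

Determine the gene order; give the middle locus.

p

The two most frequent reciprocal classes, p DW E and P dw e, are the parental types, so the F1 was p DW E / P dw e.
The two rarest classes, P DW E and p dw e, are the double crossovers. Comparing them with the parentals, only the p allele has switched, so p is the middle locus and the order is dw – p – e.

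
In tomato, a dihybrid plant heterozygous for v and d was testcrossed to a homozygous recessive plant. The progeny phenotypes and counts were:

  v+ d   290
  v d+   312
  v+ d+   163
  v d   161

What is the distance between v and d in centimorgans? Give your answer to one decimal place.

The two most frequent classes, v+ d (290) and v d+ (312), are the parental types, so the F1 was v+ d / v d+.
The recombinant classes are v+ d+ and v d: 163 + 161 = 324.
Recombination frequency = 324/926 = 0.3499 ≈ 35.0%, i.e. 35.0 centimorgans.

35.0 centimorgans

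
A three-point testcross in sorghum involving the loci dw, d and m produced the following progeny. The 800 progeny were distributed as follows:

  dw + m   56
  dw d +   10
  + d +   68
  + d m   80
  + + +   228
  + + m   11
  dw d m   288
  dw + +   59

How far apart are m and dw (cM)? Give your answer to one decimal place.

20.0 cM

The two most frequent reciprocal classes, dw d m and + + +, are the parental types, so the F1 was dw d m / + + +.
The two rarest classes, dw d + and + + m, are the double crossovers. Comparing them with the parentals, only the m allele has switched, so m is the middle locus and the order is dw – m – d.
Crossovers in the dw–m interval produce the single-crossover classes + d m and dw + + (80 + 59 = 139) plus the double crossovers (21).
RF(dw–m) = (139 + 21) / 800 = 160/800 = 0.2000 → 20.0 cM.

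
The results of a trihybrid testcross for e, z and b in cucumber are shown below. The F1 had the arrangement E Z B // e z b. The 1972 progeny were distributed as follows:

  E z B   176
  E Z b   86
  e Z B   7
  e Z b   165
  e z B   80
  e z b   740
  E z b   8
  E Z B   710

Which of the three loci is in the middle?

e

The two rarest classes, e Z B and E z b, are the double crossovers. Comparing them with the parentals, only the e allele has switched, so e is the middle locus and the order is b – e – z.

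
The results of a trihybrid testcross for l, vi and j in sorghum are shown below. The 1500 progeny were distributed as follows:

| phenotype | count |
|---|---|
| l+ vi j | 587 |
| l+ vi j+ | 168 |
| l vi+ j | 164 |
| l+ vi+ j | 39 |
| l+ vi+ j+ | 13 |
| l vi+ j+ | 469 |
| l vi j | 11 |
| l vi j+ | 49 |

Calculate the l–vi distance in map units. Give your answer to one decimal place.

The two most frequent reciprocal classes, l vi+ j+ and l+ vi j, are the parental types, so the F1 was l vi+ j+ / l+ vi j.
The two rarest classes, l+ vi+ j+ and l vi j, are the double crossovers. Comparing them with the parentals, only the l allele has switched, so l is the middle locus and the order is j – l – vi.
Crossovers in the l–vi interval produce the single-crossover classes l vi j+ and l+ vi+ j (49 + 39 = 88) plus the double crossovers (24).
RF(l–vi) = (88 + 24) / 1500 = 112/1500 = 0.0747 → 7.5 map units.

7.5 map units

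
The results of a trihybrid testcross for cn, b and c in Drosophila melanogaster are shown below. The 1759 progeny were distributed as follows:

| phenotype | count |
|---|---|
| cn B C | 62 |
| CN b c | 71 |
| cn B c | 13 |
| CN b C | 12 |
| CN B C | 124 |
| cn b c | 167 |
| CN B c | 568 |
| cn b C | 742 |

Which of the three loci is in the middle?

The two most frequent reciprocal classes, cn b C and CN B c, are the parental types, so the F1 was cn b C / CN B c.
The two rarest classes, CN b C and cn B c, are the double crossovers. Comparing them with the parentals, only the cn allele has switched, so cn is the middle locus and the order is b – cn – c.

cn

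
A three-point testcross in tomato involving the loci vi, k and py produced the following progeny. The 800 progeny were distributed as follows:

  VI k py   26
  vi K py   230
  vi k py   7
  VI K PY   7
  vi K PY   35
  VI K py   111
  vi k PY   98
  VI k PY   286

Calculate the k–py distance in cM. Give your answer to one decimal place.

9.4 cM

The two most frequent reciprocal classes, VI k PY and vi K py, are the parental types, so the F1 was VI k PY / vi K py.
The two rarest classes, VI K PY and vi k py, are the double crossovers. Comparing them with the parentals, only the k allele has switched, so k is the middle locus and the order is vi – k – py.
Crossovers in the k–py interval produce the single-crossover classes VI k py and vi K PY (26 + 35 = 61) plus the double crossovers (14).
RF(k–py) = (61 + 14) / 800 = 75/800 = 0.0938 → 9.4 cM.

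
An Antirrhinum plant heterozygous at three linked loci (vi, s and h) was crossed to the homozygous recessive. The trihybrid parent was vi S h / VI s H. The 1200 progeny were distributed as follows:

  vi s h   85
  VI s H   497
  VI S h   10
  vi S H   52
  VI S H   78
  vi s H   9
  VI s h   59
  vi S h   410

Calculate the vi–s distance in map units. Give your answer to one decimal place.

The two rarest classes, VI S h and vi s H, are the double crossovers. Comparing them with the parentals, only the vi allele has switched, so vi is the middle locus and the order is s – vi – h.
Crossovers in the s–vi interval produce the single-crossover classes vi s h and VI S H (85 + 78 = 163) plus the double crossovers (19).
RF(s–vi) = (163 + 19) / 1200 = 182/1200 = 0.1517 → 15.2 map units.

15.2 map units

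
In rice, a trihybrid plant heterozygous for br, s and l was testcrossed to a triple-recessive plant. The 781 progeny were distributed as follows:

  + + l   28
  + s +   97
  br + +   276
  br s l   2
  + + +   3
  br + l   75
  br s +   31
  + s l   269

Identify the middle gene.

The two most frequent reciprocal classes, br + + and + s l, are the parental types, so the F1 was br + + / + s l.
The two rarest classes, + + + and br s l, are the double crossovers. Comparing them with the parentals, only the br allele has switched, so br is the middle locus and the order is l – br – s.

br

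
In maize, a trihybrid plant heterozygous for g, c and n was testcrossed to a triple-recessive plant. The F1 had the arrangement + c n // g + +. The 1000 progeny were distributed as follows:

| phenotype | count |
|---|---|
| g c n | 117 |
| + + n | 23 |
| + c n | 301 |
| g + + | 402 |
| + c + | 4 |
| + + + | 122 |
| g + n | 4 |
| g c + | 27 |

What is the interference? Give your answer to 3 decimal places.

The two rarest classes, + c + and g + n, are the double crossovers. Comparing them with the parentals, only the n allele has switched, so n is the middle locus and the order is c – n – g.
c–n: (50 + 8)/1000 = 0.0580; n–g: (239 + 8)/1000 = 0.2470.
Expected DCO frequency = 0.0580 × 0.2470 ≈ 0.01433; observed = 8/1000 ≈ 0.00800.
Coefficient of coincidence = 0.00800/0.01433 ≈ 0.558; interference = 1 − 0.558 = 0.442.

0.442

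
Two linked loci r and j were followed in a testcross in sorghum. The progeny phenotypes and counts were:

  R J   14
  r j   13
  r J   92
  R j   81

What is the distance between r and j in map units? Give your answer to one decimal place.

The two most frequent classes, R j (81) and r J (92), are the parental types, so the F1 was R j / r J.
The recombinant classes are R J and r j: 14 + 13 = 27.
Recombination frequency = 27/200 = 0.1350 ≈ 13.5%, i.e. 13.5 map units.

13.5 map units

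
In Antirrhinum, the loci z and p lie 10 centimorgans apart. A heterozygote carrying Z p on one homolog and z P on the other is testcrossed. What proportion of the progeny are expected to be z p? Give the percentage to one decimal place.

A map distance of 10 centimorgans corresponds to a recombination frequency of 0.100.
The F1 is Z p / z P, so z p is a recombinant gamete class with expected frequency r/2 = 0.100/2 = 0.0500.
That is 0.0500 = 5.0% of the progeny.

5.0%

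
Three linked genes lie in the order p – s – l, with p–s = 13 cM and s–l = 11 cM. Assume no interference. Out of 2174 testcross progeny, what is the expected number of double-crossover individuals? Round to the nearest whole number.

31

Map distances give recombination frequencies of 0.130 and 0.110 for the two intervals.
With no interference, expected double-crossover frequency = 0.130 × 0.110 = 0.01430.
Expected number = 0.01430 × 2174 = 31.09 ≈ 31.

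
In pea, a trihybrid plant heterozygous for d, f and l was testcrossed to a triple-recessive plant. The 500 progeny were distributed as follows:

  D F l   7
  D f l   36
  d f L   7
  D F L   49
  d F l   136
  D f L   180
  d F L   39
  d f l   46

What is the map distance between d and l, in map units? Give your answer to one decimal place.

The two most frequent reciprocal classes, d F l and D f L, are the parental types, so the F1 was d F l / D f L.
The two rarest classes, D F l and d f L, are the double crossovers. Comparing them with the parentals, only the d allele has switched, so d is the middle locus and the order is l – d – f.
Crossovers in the l–d interval produce the single-crossover classes d F L and D f l (39 + 36 = 75) plus the double crossovers (14).
RF(l–d) = (75 + 14) / 500 = 89/500 = 0.1780 → 17.8 map units.

17.8 map units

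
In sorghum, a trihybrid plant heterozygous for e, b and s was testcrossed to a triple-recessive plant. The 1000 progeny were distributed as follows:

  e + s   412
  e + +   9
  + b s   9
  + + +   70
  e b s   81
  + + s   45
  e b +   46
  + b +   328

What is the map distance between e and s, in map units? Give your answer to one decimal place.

10.9 map units

The two most frequent reciprocal classes, e + s and + b +, are the parental types, so the F1 was e + s / + b +.
The two rarest classes, e + + and + b s, are the double crossovers. Comparing them with the parentals, only the s allele has switched, so s is the middle locus and the order is b – s – e.
Crossovers in the s–e interval produce the single-crossover classes + + s and e b + (45 + 46 = 91) plus the double crossovers (18).
RF(s–e) = (91 + 18) / 1000 = 109/1000 = 0.1090 → 10.9 map units.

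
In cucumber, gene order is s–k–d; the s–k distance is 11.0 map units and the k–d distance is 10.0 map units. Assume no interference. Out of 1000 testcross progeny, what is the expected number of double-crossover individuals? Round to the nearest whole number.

Map distances give recombination frequencies of 0.110 and 0.100 for the two intervals.
With no interference, expected double-crossover frequency = 0.110 × 0.100 = 0.01100.
Expected number = 0.01100 × 1000 = 11.00 ≈ 11.

11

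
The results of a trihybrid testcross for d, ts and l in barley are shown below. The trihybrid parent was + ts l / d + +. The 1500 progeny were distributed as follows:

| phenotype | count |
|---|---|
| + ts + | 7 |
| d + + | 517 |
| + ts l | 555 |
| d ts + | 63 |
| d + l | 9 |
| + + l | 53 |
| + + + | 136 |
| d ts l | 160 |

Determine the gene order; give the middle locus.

The two rarest classes, + ts + and d + l, are the double crossovers. Comparing them with the parentals, only the l allele has switched, so l is the middle locus and the order is ts – l – d.

l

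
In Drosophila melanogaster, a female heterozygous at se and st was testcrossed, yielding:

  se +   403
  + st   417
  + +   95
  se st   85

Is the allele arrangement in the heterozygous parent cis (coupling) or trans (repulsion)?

The two most frequent classes are + st (417) and se + (403); these are the parental (non-recombinant) types.
So the F1 carried + st on one chromosome and se + on the other — the recessive alleles are on opposite chromosomes (trans / repulsion).

trans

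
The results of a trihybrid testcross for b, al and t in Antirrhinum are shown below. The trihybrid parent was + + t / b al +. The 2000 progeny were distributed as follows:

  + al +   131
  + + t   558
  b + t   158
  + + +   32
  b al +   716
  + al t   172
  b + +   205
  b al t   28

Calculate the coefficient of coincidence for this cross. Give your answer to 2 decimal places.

The two rarest classes, + + + and b al t, are the double crossovers. Comparing them with the parentals, only the t allele has switched, so t is the middle locus and the order is al – t – b.
al–t: (377 + 60)/2000 = 0.2185; t–b: (289 + 60)/2000 = 0.1745.
Expected DCO frequency = 0.2185 × 0.1745 ≈ 0.03813; observed = 60/2000 ≈ 0.03000.
Coefficient of coincidence = 0.03000/0.03813 ≈ 0.79.

0.79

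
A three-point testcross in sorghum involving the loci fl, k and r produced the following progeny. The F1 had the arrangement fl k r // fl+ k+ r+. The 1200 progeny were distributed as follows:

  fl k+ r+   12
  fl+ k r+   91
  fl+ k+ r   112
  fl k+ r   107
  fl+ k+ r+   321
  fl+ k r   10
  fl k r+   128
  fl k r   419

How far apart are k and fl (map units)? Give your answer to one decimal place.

18.3 map units

The two rarest classes, fl+ k r and fl k+ r+, are the double crossovers. Comparing them with the parentals, only the fl allele has switched, so fl is the middle locus and the order is r – fl – k.
Crossovers in the fl–k interval produce the single-crossover classes fl k+ r and fl+ k r+ (107 + 91 = 198) plus the double crossovers (22).
RF(fl–k) = (198 + 22) / 1200 = 220/1200 = 0.1833 → 18.3 map units.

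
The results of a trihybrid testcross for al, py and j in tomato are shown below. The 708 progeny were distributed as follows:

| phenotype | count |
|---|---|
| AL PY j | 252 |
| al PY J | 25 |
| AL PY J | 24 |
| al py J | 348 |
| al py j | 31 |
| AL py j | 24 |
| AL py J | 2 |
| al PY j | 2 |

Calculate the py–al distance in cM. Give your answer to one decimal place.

The two most frequent reciprocal classes, AL PY j and al py J, are the parental types, so the F1 was AL PY j / al py J.
The two rarest classes, al PY j and AL py J, are the double crossovers. Comparing them with the parentals, only the al allele has switched, so al is the middle locus and the order is py – al – j.
Crossovers in the py–al interval produce the single-crossover classes AL py j and al PY J (24 + 25 = 49) plus the double crossovers (4).
RF(py–al) = (49 + 4) / 708 = 53/708 = 0.0749 → 7.5 cM.

7.5 cM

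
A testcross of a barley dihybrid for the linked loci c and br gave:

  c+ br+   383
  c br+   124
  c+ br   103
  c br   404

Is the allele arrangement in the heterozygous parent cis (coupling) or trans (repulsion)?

The two most frequent classes are c+ br+ (383) and c br (404); these are the parental (non-recombinant) types.
So the F1 carried c+ br+ on one chromosome and c br on the other — the recessive alleles are on the same chromosome (cis / coupling).

cis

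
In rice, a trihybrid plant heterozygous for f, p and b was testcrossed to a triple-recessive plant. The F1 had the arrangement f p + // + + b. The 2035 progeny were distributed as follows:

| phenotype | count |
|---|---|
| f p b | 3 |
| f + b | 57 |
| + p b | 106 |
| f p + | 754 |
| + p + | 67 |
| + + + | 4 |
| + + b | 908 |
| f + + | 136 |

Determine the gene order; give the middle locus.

The two rarest classes, f p b and + + +, are the double crossovers. Comparing them with the parentals, only the b allele has switched, so b is the middle locus and the order is f – b – p.

b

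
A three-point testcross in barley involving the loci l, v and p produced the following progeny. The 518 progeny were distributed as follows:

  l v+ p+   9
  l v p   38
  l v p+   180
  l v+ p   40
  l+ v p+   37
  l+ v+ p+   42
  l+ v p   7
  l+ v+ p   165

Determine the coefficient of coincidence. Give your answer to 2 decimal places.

The two most frequent reciprocal classes, l+ v+ p and l v p+, are the parental types, so the F1 was l+ v+ p / l v p+.
The two rarest classes, l+ v p and l v+ p+, are the double crossovers. Comparing them with the parentals, only the v allele has switched, so v is the middle locus and the order is l – v – p.
l–v: (77 + 16)/518 = 0.1795; v–p: (80 + 16)/518 = 0.1853.
Expected DCO frequency = 0.1795 × 0.1853 ≈ 0.03326; observed = 16/518 ≈ 0.03089.
Coefficient of coincidence = 0.03089/0.03326 ≈ 0.93.

0.93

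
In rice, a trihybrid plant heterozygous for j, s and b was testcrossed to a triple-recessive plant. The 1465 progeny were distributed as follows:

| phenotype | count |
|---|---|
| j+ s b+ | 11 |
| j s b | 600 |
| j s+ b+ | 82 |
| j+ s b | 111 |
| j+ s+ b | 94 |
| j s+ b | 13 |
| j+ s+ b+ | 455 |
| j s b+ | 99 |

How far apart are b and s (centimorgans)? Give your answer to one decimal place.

The two most frequent reciprocal classes, j+ s+ b+ and j s b, are the parental types, so the F1 was j+ s+ b+ / j s b.
The two rarest classes, j+ s b+ and j s+ b, are the double crossovers. Comparing them with the parentals, only the s allele has switched, so s is the middle locus and the order is j – s – b.
Crossovers in the s–b interval produce the single-crossover classes j+ s+ b and j s b+ (94 + 99 = 193) plus the double crossovers (24).
RF(s–b) = (193 + 24) / 1465 = 217/1465 = 0.1481 → 14.8 centimorgans.

14.8 centimorgans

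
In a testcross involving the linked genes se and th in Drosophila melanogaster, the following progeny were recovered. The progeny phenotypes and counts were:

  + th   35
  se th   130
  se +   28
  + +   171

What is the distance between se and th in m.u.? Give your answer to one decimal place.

The two most frequent classes, + + (171) and se th (130), are the parental types, so the F1 was + + / se th.
The recombinant classes are + th and se +: 35 + 28 = 63.
Recombination frequency = 63/364 = 0.1731 ≈ 17.3%, i.e. 17.3 m.u.

17.3 m.u.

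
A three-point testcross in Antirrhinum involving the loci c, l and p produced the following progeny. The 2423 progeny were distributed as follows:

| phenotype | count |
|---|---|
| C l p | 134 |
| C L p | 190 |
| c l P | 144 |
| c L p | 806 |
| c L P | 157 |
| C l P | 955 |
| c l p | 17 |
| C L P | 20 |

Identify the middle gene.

l

The two most frequent reciprocal classes, c L p and C l P, are the parental types, so the F1 was c L p / C l P.
The two rarest classes, c l p and C L P, are the double crossovers. Comparing them with the parentals, only the l allele has switched, so l is the middle locus and the order is c – l – p.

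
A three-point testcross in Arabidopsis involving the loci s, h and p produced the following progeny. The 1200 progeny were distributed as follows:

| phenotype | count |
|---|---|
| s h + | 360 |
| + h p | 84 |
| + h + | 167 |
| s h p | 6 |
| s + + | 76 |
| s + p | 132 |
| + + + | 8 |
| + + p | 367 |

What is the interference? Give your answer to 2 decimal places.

0.69

The two most frequent reciprocal classes, + + p and s h +, are the parental types, so the F1 was + + p / s h +.
The two rarest classes, + + + and s h p, are the double crossovers. Comparing them with the parentals, only the p allele has switched, so p is the middle locus and the order is h – p – s.
h–p: (160 + 14)/1200 = 0.1450; p–s: (299 + 14)/1200 = 0.2608.
Expected DCO frequency = 0.1450 × 0.2608 ≈ 0.03782; observed = 14/1200 ≈ 0.01167.
Coefficient of coincidence = 0.01167/0.03782 ≈ 0.31; interference = 1 − 0.31 = 0.69.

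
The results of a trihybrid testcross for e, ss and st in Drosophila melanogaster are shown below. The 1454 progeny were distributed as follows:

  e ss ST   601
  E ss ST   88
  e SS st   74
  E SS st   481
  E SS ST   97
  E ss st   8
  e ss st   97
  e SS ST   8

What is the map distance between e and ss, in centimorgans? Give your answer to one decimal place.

12.2 centimorgans

The two most frequent reciprocal classes, E SS st and e ss ST, are the parental types, so the F1 was E SS st / e ss ST.
The two rarest classes, E ss st and e SS ST, are the double crossovers. Comparing them with the parentals, only the ss allele has switched, so ss is the middle locus and the order is e – ss – st.
Crossovers in the e–ss interval produce the single-crossover classes e SS st and E ss ST (74 + 88 = 162) plus the double crossovers (16).
RF(e–ss) = (162 + 16) / 1454 = 178/1454 = 0.1224 → 12.2 centimorgans.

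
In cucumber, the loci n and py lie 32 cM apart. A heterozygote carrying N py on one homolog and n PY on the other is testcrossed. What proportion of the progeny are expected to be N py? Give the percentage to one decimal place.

34.0%

A map distance of 32 cM corresponds to a recombination frequency of 0.320.
The F1 is N py / n PY, so N py is a parental gamete class with expected frequency (1 − r)/2 = 0.680/2 = 0.3400.
That is 0.3400 = 34.0% of the progeny.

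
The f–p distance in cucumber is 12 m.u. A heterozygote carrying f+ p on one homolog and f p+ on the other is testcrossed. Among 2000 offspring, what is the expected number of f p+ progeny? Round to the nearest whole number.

A map distance of 12 m.u. corresponds to a recombination frequency of 0.120.
The F1 is f+ p / f p+, so f p+ is a parental gamete class with expected frequency (1 − r)/2 = 0.880/2 = 0.4400.
Expected number = 0.4400 × 2000 = 880.00 ≈ 880.

880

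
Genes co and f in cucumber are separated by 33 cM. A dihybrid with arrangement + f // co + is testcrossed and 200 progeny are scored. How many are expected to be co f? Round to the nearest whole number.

A map distance of 33 cM corresponds to a recombination frequency of 0.330.
The F1 is + f / co +, so co f is a recombinant gamete class with expected frequency r/2 = 0.330/2 = 0.1650.
Expected number = 0.1650 × 200 = 33.00 ≈ 33.

33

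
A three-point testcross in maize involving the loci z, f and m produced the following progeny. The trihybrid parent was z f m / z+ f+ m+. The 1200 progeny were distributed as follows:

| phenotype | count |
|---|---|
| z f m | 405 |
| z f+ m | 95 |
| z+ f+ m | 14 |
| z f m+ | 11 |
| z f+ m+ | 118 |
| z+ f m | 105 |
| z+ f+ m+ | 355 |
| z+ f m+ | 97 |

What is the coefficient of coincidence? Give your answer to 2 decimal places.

The two rarest classes, z f m+ and z+ f+ m, are the double crossovers. Comparing them with the parentals, only the m allele has switched, so m is the middle locus and the order is z – m – f.
z–m: (223 + 25)/1200 = 0.2067; m–f: (192 + 25)/1200 = 0.1808.
Expected DCO frequency = 0.2067 × 0.1808 ≈ 0.03737; observed = 25/1200 ≈ 0.02083.
Coefficient of coincidence = 0.02083/0.03737 ≈ 0.56.

0.56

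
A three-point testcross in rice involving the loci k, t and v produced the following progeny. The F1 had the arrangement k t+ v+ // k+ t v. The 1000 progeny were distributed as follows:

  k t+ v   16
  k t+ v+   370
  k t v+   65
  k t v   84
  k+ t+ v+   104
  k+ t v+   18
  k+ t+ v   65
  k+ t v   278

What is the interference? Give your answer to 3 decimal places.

The two rarest classes, k t+ v and k+ t v+, are the double crossovers. Comparing them with the parentals, only the v allele has switched, so v is the middle locus and the order is t – v – k.
t–v: (130 + 34)/1000 = 0.1640; v–k: (188 + 34)/1000 = 0.2220.
Expected DCO frequency = 0.1640 × 0.2220 ≈ 0.03641; observed = 34/1000 ≈ 0.03400.
Coefficient of coincidence = 0.03400/0.03641 ≈ 0.934; interference = 1 − 0.934 = 0.066.

0.066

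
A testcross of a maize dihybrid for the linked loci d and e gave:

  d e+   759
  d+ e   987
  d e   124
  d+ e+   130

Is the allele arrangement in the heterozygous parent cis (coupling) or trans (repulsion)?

The two most frequent classes are d+ e (987) and d e+ (759); these are the parental (non-recombinant) types.
So the F1 carried d+ e on one chromosome and d e+ on the other — the recessive alleles are on opposite chromosomes (trans / repulsion).

trans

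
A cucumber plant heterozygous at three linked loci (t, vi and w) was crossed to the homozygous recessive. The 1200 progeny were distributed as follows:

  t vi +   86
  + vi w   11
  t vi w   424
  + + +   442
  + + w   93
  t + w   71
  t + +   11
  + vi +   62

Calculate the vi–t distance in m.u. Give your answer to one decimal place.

The two most frequent reciprocal classes, + + + and t vi w, are the parental types, so the F1 was + + + / t vi w.
The two rarest classes, t + + and + vi w, are the double crossovers. Comparing them with the parentals, only the t allele has switched, so t is the middle locus and the order is w – t – vi.
Crossovers in the t–vi interval produce the single-crossover classes + vi + and t + w (62 + 71 = 133) plus the double crossovers (22).
RF(t–vi) = (133 + 22) / 1200 = 155/1200 = 0.1292 → 12.9 m.u.

12.9 m.u.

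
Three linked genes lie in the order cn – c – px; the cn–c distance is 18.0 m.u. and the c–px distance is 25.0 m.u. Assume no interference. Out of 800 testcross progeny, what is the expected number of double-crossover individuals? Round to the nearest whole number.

Map distances give recombination frequencies of 0.180 and 0.250 for the two intervals.
With no interference, expected double-crossover frequency = 0.180 × 0.250 = 0.04500.
Expected number = 0.04500 × 800 = 36.00 ≈ 36.

36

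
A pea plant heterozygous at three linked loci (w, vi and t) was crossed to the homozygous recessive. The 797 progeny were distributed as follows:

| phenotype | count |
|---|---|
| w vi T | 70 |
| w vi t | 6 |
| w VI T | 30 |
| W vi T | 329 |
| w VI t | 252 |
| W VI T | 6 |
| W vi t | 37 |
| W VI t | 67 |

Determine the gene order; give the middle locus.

The two most frequent reciprocal classes, w VI t and W vi T, are the parental types, so the F1 was w VI t / W vi T.
The two rarest classes, w vi t and W VI T, are the double crossovers. Comparing them with the parentals, only the vi allele has switched, so vi is the middle locus and the order is t – vi – w.

vi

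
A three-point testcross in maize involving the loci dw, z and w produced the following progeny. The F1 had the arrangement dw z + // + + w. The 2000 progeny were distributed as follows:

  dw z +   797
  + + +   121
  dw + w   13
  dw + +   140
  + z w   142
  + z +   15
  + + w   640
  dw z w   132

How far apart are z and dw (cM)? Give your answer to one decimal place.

15.5 cM

The two rarest classes, + z + and dw + w, are the double crossovers. Comparing them with the parentals, only the dw allele has switched, so dw is the middle locus and the order is z – dw – w.
Crossovers in the z–dw interval produce the single-crossover classes dw + + and + z w (140 + 142 = 282) plus the double crossovers (28).
RF(z–dw) = (282 + 28) / 2000 = 310/2000 = 0.1550 → 15.5 cM.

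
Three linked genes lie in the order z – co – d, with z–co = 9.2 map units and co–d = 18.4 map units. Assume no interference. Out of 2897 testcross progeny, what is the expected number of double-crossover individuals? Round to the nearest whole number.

Map distances give recombination frequencies of 0.092 and 0.184 for the two intervals.
With no interference, expected double-crossover frequency = 0.092 × 0.184 = 0.01693.
Expected number = 0.01693 × 2897 = 49.04 ≈ 49.

49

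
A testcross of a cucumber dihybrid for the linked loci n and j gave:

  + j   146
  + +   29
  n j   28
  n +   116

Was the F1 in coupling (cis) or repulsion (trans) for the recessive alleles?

The two most frequent classes are + j (146) and n + (116); these are the parental (non-recombinant) types.
So the F1 carried + j on one chromosome and n + on the other — the recessive alleles are on opposite chromosomes (trans / repulsion).

trans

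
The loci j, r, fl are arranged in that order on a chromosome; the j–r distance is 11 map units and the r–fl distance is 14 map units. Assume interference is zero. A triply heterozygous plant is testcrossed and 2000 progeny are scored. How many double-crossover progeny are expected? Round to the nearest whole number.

Map distances give recombination frequencies of 0.110 and 0.140 for the two intervals.
With no interference, expected double-crossover frequency = 0.110 × 0.140 = 0.01540.
Expected number = 0.01540 × 2000 = 30.80 ≈ 31.

31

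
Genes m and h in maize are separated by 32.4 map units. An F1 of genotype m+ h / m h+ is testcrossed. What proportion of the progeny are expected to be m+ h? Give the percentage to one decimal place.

A map distance of 32.4 map units corresponds to a recombination frequency of 0.324.
The F1 is m+ h / m h+, so m+ h is a parental gamete class with expected frequency (1 − r)/2 = 0.676/2 = 0.3380.
That is 0.3380 = 33.8% of the progeny.

33.8%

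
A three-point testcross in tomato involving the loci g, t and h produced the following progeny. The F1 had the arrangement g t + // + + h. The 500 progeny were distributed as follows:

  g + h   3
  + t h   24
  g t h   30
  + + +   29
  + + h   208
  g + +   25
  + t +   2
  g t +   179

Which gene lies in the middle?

g

The two rarest classes, + t + and g + h, are the double crossovers. Comparing them with the parentals, only the g allele has switched, so g is the middle locus and the order is t – g – h.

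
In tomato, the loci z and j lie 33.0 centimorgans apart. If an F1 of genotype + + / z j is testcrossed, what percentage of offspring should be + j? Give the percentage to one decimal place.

A map distance of 33.0 centimorgans corresponds to a recombination frequency of 0.330.
The F1 is + + / z j, so + j is a recombinant gamete class with expected frequency r/2 = 0.330/2 = 0.1650.
That is 0.1650 = 16.5% of the progeny.

16.5%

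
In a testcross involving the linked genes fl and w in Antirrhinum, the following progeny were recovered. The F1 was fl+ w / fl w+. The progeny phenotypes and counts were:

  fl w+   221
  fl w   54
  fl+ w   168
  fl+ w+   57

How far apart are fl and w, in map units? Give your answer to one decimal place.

The recombinant classes are fl+ w+ and fl w: 57 + 54 = 111.
Recombination frequency = 111/500 = 0.2220 ≈ 22.2%, i.e. 22.2 map units.

22.2 map units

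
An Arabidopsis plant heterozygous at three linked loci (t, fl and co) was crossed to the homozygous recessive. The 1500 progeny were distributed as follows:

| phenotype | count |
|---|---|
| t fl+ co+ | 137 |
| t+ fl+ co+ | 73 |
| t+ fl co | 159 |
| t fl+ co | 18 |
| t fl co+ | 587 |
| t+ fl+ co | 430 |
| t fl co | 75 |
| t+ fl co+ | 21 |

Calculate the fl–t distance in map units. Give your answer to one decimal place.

The two most frequent reciprocal classes, t+ fl+ co and t fl co+, are the parental types, so the F1 was t+ fl+ co / t fl co+.
The two rarest classes, t fl+ co and t+ fl co+, are the double crossovers. Comparing them with the parentals, only the t allele has switched, so t is the middle locus and the order is co – t – fl.
Crossovers in the t–fl interval produce the single-crossover classes t+ fl co and t fl+ co+ (159 + 137 = 296) plus the double crossovers (39).
RF(t–fl) = (296 + 39) / 1500 = 335/1500 = 0.2233 → 22.3 map units.

22.3 map units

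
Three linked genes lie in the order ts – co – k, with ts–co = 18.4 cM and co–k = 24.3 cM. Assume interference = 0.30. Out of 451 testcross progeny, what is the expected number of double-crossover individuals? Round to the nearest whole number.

Map distances give recombination frequencies of 0.184 and 0.243 for the two intervals.
With interference 0.30 (so coincidence = 0.70), expected double-crossover frequency = 0.184 × 0.243 × 0.70 = 0.03130.
Expected number = 0.03130 × 451 = 14.12 ≈ 14.

14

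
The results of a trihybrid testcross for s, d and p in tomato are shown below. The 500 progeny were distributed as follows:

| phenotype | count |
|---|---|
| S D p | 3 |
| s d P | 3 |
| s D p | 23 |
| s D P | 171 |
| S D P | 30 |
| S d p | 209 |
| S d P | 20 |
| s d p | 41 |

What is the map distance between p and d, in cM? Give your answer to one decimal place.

The two most frequent reciprocal classes, s D P and S d p, are the parental types, so the F1 was s D P / S d p.
The two rarest classes, s d P and S D p, are the double crossovers. Comparing them with the parentals, only the d allele has switched, so d is the middle locus and the order is p – d – s.
Crossovers in the p–d interval produce the single-crossover classes s D p and S d P (23 + 20 = 43) plus the double crossovers (6).
RF(p–d) = (43 + 6) / 500 = 49/500 = 0.0980 → 9.8 cM.

9.8 cM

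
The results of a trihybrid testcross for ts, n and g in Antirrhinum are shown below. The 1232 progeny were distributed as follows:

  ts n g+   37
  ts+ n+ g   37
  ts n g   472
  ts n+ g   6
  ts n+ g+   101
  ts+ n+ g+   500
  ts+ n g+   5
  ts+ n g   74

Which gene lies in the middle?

n

The two most frequent reciprocal classes, ts+ n+ g+ and ts n g, are the parental types, so the F1 was ts+ n+ g+ / ts n g.
The two rarest classes, ts+ n g+ and ts n+ g, are the double crossovers. Comparing them with the parentals, only the n allele has switched, so n is the middle locus and the order is ts – n – g.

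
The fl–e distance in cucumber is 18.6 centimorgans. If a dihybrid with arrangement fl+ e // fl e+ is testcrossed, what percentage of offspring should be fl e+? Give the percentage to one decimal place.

40.7%

A map distance of 18.6 centimorgans corresponds to a recombination frequency of 0.186.
The F1 is fl+ e / fl e+, so fl e+ is a parental gamete class with expected frequency (1 − r)/2 = 0.814/2 = 0.4070.
That is 0.4070 = 40.7% of the progeny.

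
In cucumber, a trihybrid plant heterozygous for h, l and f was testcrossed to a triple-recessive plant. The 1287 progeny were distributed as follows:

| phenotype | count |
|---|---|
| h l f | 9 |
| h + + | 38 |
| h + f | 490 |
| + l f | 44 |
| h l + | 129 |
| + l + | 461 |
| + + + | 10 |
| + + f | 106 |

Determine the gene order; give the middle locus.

The two most frequent reciprocal classes, + l + and h + f, are the parental types, so the F1 was + l + / h + f.
The two rarest classes, + + + and h l f, are the double crossovers. Comparing them with the parentals, only the l allele has switched, so l is the middle locus and the order is h – l – f.

l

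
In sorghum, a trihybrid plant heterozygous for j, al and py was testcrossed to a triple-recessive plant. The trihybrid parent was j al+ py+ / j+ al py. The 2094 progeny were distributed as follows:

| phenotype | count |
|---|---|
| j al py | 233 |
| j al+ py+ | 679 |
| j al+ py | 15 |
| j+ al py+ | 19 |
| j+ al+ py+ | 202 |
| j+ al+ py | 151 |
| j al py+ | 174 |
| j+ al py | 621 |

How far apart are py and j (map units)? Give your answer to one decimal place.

22.4 map units

The two rarest classes, j al+ py and j+ al py+, are the double crossovers. Comparing them with the parentals, only the py allele has switched, so py is the middle locus and the order is al – py – j.
Crossovers in the py–j interval produce the single-crossover classes j+ al+ py+ and j al py (202 + 233 = 435) plus the double crossovers (34).
RF(py–j) = (435 + 34) / 2094 = 469/2094 = 0.2240 → 22.4 map units.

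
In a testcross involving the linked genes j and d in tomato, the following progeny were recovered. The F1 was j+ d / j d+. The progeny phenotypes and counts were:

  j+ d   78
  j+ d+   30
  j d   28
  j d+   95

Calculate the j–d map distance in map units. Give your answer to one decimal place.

The recombinant classes are j+ d+ and j d: 30 + 28 = 58.
Recombination frequency = 58/231 = 0.2511 ≈ 25.1%, i.e. 25.1 map units.

25.1 map units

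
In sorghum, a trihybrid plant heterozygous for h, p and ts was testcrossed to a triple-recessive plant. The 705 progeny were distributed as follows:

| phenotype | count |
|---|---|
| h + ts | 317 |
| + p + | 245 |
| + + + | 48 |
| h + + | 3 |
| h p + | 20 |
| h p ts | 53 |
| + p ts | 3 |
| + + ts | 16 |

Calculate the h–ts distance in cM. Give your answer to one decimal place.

6.0 cM

The two most frequent reciprocal classes, h + ts and + p +, are the parental types, so the F1 was h + ts / + p +.
The two rarest classes, h + + and + p ts, are the double crossovers. Comparing them with the parentals, only the ts allele has switched, so ts is the middle locus and the order is h – ts – p.
Crossovers in the h–ts interval produce the single-crossover classes + + ts and h p + (16 + 20 = 36) plus the double crossovers (6).
RF(h–ts) = (36 + 6) / 705 = 42/705 = 0.0596 → 6.0 cM.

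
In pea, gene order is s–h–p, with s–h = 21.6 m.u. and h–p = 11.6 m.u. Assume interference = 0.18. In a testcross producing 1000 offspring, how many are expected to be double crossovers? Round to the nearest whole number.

Map distances give recombination frequencies of 0.216 and 0.116 for the two intervals.
With interference 0.18 (so coincidence = 0.82), expected double-crossover frequency = 0.216 × 0.116 × 0.82 = 0.02055.
Expected number = 0.02055 × 1000 = 20.55 ≈ 21.

21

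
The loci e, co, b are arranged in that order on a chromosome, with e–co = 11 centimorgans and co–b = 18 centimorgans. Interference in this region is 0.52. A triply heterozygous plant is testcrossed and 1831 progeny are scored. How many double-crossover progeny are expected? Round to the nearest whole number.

Map distances give recombination frequencies of 0.110 and 0.180 for the two intervals.
With interference 0.52 (so coincidence = 0.48), expected double-crossover frequency = 0.110 × 0.180 × 0.48 = 0.00950.
Expected number = 0.00950 × 1831 = 17.40 ≈ 17.

17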